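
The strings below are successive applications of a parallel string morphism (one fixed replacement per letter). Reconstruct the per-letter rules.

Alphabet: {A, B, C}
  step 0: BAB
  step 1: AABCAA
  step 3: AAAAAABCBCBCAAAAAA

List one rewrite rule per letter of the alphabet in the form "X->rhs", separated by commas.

  step 0 ⇒ step 1: BAB ⇒ AA·BC·AA
    A ↦ BC
    B ↦ AA
    C ↦ A  (constrained at step 1)

A->BC, B->AA, C->A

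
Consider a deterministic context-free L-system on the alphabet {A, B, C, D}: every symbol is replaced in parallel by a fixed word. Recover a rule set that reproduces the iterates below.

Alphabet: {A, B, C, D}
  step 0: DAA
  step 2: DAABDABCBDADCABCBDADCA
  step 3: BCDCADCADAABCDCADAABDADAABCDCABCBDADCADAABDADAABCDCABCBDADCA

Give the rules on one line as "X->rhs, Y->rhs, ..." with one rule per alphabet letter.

A->DCA, B->DAA, C->BDA, D->BC

  step 2 ⇒ step 3: DAABDABCBDADCABCBDADCA ⇒ BC·DCA·DCA·DAA·BC·DCA·DAA·BDA·DAA·BC·DCA·BC·BDA·DCA·DAA·BDA·DAA·BC·DCA·BC·BDA·DCA
    A ↦ DCA
    B ↦ DAA
    C ↦ BDA
    D ↦ BC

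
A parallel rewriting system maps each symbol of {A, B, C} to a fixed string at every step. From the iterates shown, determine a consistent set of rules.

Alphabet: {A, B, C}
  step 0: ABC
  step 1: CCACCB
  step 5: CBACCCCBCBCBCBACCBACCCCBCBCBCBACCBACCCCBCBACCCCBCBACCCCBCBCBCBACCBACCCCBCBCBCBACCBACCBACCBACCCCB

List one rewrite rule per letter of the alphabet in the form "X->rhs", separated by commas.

  step 0 ⇒ step 1: ABC ⇒ CC·AC·CB
    A ↦ CC
    B ↦ AC
    C ↦ CB

A->CC, B->AC, C->CB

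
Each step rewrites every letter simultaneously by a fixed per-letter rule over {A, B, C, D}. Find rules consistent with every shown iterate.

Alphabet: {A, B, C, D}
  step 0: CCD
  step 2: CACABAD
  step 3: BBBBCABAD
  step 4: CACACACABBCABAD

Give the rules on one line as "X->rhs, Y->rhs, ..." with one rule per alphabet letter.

A->B, B->CA, C->B, D->AD

  step 3 ⇒ step 4: BBBBCABAD ⇒ CA·CA·CA·CA·B·B·CA·B·AD
    A ↦ B
    B ↦ CA
    C ↦ B
    D ↦ AD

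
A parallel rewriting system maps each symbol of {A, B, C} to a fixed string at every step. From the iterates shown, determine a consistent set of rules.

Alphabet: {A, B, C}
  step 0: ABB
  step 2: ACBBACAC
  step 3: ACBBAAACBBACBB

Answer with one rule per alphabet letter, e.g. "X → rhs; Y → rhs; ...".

A->AC, B->A, C->BB

  step 2 ⇒ step 3: ACBBACAC ⇒ AC·BB·A·A·AC·BB·AC·BB
    A ↦ AC
    B ↦ A
    C ↦ BB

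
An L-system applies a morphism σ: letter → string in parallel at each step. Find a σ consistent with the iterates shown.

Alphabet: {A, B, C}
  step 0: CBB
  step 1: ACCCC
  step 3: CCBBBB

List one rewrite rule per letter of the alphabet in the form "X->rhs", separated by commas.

  step 0 ⇒ step 1: CBB ⇒ A·CC·CC
    B ↦ CC
    C ↦ A
    A ↦ B  (constrained at step 1)

A->B, B->CC, C->A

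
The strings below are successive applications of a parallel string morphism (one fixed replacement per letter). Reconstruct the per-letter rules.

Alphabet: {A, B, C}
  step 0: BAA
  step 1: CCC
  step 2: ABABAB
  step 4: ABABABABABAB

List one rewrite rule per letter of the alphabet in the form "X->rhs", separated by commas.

A->C, B->C, C->AB

  step 1 ⇒ step 2: CCC ⇒ AB·AB·AB
    C ↦ AB
  step 0 ⇒ step 1: BAA ⇒ C·C·C
    A ↦ C
  step 0 ⇒ step 1: BAA ⇒ C·C·C
    B ↦ C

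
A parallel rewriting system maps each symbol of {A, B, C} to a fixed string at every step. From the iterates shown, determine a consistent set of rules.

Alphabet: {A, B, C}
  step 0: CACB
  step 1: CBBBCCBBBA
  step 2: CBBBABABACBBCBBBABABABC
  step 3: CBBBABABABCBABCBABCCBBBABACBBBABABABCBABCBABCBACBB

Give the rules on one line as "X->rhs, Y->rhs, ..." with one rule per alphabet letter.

  step 2 ⇒ step 3: CBBBABABACBBCBBBABABABC ⇒ CBB·BA·BA·BA·BC·BA·BC·BA·BC·CBB·BA·BA·CBB·BA·BA·BA·BC·BA·BC·BA·BC·BA·CBB
    A ↦ BC
    B ↦ BA
    C ↦ CBB

A->BC, B->BA, C->CBB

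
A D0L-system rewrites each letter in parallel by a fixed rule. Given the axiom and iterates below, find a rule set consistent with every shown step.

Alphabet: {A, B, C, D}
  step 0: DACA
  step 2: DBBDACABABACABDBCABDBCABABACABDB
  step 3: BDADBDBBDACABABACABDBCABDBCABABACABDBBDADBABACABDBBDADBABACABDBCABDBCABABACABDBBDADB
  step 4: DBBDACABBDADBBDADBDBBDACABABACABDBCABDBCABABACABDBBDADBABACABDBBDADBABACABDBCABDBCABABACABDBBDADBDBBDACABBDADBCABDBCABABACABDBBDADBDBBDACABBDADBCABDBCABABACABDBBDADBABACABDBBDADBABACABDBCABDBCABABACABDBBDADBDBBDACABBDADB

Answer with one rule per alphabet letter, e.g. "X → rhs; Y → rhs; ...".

  step 3 ⇒ step 4: BDADBDBBDACABABACABDBCABDBCABABACABDBBDADBABACABDBBDADBABACABDBCABDBCABABACABDBBDADB ⇒ DB·BDA·CAB·BDA·DB·BDA·DB·DB·BDA·CAB·ABA·CAB·DB·CAB·DB·CAB·ABA·CAB·DB·BDA·DB·ABA·CAB·DB·BDA·DB·ABA·CAB·DB·CAB·DB·CAB·ABA·CAB·DB·BDA·DB·DB·BDA·CAB·BDA·DB·CAB·DB·CAB·ABA·CAB·DB·BDA·DB·DB·BDA·CAB·BDA·DB·CAB·DB·CAB·ABA·CAB·DB·BDA·DB·ABA·CAB·DB·BDA·DB·ABA·CAB·DB·CAB·DB·CAB·ABA·CAB·DB·BDA·DB·DB·BDA·CAB·BDA·DB
    A ↦ CAB
    B ↦ DB
    C ↦ ABA
    D ↦ BDA

A->CAB, B->DB, C->ABA, D->BDA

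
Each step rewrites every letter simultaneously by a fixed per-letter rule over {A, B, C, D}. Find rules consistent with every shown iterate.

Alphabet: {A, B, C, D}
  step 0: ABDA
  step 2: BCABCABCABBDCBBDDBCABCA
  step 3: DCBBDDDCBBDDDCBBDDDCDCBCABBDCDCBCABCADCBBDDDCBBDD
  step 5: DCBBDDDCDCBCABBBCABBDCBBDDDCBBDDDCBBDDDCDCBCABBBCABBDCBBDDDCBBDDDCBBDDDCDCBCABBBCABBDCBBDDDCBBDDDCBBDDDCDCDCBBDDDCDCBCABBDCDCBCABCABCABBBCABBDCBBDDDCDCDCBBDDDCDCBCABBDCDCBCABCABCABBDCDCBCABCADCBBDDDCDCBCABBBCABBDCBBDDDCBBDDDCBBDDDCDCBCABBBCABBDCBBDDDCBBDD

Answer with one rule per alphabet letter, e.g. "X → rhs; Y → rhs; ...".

  step 2 ⇒ step 3: BCABCABCABBDCBBDDBCABCA ⇒ DC·BB·DD·DC·BB·DD·DC·BB·DD·DC·DC·BCA·BB·DC·DC·BCA·BCA·DC·BB·DD·DC·BB·DD
    A ↦ DD
    B ↦ DC
    C ↦ BB
    D ↦ BCA

A->DD, B->DC, C->BB, D->BCA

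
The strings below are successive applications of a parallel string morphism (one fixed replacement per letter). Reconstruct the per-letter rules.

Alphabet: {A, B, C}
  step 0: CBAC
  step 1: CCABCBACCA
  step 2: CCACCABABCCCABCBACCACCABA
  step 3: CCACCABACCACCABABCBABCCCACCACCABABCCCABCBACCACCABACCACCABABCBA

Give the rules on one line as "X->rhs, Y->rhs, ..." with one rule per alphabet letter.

  step 2 ⇒ step 3: CCACCABABCCCABCBACCACCABA ⇒ CCA·CCA·BA·CCA·CCA·BA·BC·BA·BC·CCA·CCA·CCA·BA·BC·CCA·BC·BA·CCA·CCA·BA·CCA·CCA·BA·BC·BA
    A ↦ BA
    B ↦ BC
    C ↦ CCA

A->BA, B->BC, C->CCA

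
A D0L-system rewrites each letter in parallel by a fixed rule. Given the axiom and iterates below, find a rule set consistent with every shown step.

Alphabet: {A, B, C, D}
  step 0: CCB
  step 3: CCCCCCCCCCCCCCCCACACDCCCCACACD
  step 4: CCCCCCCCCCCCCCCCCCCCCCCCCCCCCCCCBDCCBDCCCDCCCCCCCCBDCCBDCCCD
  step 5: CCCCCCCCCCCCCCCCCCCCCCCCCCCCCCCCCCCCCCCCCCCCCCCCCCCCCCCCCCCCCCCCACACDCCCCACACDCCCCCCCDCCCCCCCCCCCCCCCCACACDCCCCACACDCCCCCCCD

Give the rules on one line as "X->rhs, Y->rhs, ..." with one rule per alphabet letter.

  step 4 ⇒ step 5: CCCCCCCCCCCCCCCCCCCCCCCCCCCCCCCCBDCCBDCCCDCCCCCCCCBDCCBDCCCD ⇒ CC·CC·CC·CC·CC·CC·CC·CC·CC·CC·CC·CC·CC·CC·CC·CC·CC·CC·CC·CC·CC·CC·CC·CC·CC·CC·CC·CC·CC·CC·CC·CC·ACA·CD·CC·CC·ACA·CD·CC·CC·CC·CD·CC·CC·CC·CC·CC·CC·CC·CC·ACA·CD·CC·CC·ACA·CD·CC·CC·CC·CD
    B ↦ ACA
    C ↦ CC
    D ↦ CD
  step 3 ⇒ step 4: CCCCCCCCCCCCCCCCACACDCCCCACACD ⇒ CC·CC·CC·CC·CC·CC·CC·CC·CC·CC·CC·CC·CC·CC·CC·CC·BD·CC·BD·CC·CD·CC·CC·CC·CC·BD·CC·BD·CC·CD
    A ↦ BD

A->BD, B->ACA, C->CC, D->CD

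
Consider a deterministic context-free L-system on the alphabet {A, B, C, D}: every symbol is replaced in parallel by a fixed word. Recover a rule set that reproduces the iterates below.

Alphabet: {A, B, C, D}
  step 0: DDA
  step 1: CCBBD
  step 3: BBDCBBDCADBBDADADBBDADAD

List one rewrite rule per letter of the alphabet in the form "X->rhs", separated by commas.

A->BBD, B->CAC, C->AD, D->C

  step 0 ⇒ step 1: DDA ⇒ C·C·BBD
    A ↦ BBD
    D ↦ C
    B ↦ CAC  (constrained at step 1)
    C ↦ AD  (constrained at step 1)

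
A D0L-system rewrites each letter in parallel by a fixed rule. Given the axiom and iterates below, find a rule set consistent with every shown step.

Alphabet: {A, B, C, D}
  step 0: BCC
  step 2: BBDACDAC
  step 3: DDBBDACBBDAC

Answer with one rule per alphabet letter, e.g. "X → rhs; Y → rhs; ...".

A->D, B->D, C->AC, D->BB

  step 2 ⇒ step 3: BBDACDAC ⇒ D·D·BB·D·AC·BB·D·AC
    A ↦ D
    B ↦ D
    C ↦ AC
    D ↦ BB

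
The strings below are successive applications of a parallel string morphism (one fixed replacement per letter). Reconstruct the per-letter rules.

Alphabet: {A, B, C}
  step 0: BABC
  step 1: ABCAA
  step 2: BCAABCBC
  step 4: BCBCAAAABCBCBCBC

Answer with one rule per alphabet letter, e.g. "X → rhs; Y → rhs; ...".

  step 1 ⇒ step 2: ABCAA ⇒ BC·A·A·BC·BC
    A ↦ BC
    B ↦ A
    C ↦ A

A->BC, B->A, C->A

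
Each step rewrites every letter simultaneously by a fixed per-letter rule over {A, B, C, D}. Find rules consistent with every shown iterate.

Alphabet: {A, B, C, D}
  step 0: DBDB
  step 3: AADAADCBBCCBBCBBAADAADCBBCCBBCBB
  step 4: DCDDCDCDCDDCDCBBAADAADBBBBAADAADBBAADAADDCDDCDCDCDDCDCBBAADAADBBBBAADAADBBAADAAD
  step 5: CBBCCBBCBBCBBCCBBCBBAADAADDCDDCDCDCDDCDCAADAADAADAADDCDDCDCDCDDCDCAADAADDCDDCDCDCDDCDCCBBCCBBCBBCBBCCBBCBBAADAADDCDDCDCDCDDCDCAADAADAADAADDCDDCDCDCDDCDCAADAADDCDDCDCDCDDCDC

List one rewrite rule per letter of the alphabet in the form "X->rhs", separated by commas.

  step 4 ⇒ step 5: DCDDCDCDCDDCDCBBAADAADBBBBAADAADBBAADAADDCDDCDCDCDDCDCBBAADAADBBBBAADAADBBAADAAD ⇒ C·BB·C·C·BB·C·BB·C·BB·C·C·BB·C·BB·AAD·AAD·DCD·DCD·C·DCD·DCD·C·AAD·AAD·AAD·AAD·DCD·DCD·C·DCD·DCD·C·AAD·AAD·DCD·DCD·C·DCD·DCD·C·C·BB·C·C·BB·C·BB·C·BB·C·C·BB·C·BB·AAD·AAD·DCD·DCD·C·DCD·DCD·C·AAD·AAD·AAD·AAD·DCD·DCD·C·DCD·DCD·C·AAD·AAD·DCD·DCD·C·DCD·DCD·C
    A ↦ DCD
    B ↦ AAD
    C ↦ BB
    D ↦ C

A->DCD, B->AAD, C->BB, D->C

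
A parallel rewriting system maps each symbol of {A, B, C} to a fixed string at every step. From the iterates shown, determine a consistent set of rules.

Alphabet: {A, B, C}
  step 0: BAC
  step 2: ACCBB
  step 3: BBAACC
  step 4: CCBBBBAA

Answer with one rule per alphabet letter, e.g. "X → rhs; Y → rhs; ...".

A->BB, B->C, C->A

  step 3 ⇒ step 4: BBAACC ⇒ C·C·BB·BB·A·A
    A ↦ BB
    B ↦ C
    C ↦ A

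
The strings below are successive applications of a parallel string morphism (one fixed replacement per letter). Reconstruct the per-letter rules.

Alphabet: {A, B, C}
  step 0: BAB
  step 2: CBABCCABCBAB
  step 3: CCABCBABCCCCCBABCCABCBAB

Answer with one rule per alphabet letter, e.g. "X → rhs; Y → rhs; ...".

A->CB, B->AB, C->CC

  step 2 ⇒ step 3: CBABCCABCBAB ⇒ CC·AB·CB·AB·CC·CC·CB·AB·CC·AB·CB·AB
    A ↦ CB
    B ↦ AB
    C ↦ CC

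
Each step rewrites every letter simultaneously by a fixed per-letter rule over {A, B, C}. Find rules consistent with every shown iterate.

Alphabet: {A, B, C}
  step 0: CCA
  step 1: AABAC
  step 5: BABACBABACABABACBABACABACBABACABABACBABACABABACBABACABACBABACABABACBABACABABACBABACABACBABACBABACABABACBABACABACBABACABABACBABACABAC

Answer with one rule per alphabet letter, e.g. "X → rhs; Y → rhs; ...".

A->BAC, B->BA, C->A

  step 0 ⇒ step 1: CCA ⇒ A·A·BAC
    A ↦ BAC
    C ↦ A
    B ↦ BA  (constrained at step 1)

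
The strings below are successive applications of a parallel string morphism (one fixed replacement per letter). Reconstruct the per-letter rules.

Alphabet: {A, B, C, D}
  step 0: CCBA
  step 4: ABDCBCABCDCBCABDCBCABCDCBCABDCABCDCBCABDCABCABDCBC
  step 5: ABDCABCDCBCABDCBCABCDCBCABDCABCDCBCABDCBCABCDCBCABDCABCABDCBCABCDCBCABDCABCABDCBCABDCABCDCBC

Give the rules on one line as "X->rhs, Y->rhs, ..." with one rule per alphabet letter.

  step 4 ⇒ step 5: ABDCBCABCDCBCABDCBCABCDCBCABDCABCDCBCABDCABCABDCBC ⇒ AB·DC·A·BC·DC·BC·AB·DC·BC·A·BC·DC·BC·AB·DC·A·BC·DC·BC·AB·DC·BC·A·BC·DC·BC·AB·DC·A·BC·AB·DC·BC·A·BC·DC·BC·AB·DC·A·BC·AB·DC·BC·AB·DC·A·BC·DC·BC
    A ↦ AB
    B ↦ DC
    C ↦ BC
    D ↦ A

A->AB, B->DC, C->BC, D->A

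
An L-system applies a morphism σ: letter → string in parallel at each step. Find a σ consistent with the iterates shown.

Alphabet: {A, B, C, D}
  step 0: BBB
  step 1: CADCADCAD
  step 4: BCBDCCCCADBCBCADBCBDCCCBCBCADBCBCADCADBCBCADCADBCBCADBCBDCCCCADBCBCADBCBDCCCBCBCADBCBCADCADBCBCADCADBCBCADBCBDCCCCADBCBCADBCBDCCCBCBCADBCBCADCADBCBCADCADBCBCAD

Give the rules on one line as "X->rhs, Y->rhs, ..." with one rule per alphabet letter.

  step 0 ⇒ step 1: BBB ⇒ CAD·CAD·CAD
    B ↦ CAD
    A ↦ DCC  (constrained at step 1)
    C ↦ BCB  (constrained at step 1)
    D ↦ C  (constrained at step 1)

A->DCC, B->CAD, C->BCB, D->C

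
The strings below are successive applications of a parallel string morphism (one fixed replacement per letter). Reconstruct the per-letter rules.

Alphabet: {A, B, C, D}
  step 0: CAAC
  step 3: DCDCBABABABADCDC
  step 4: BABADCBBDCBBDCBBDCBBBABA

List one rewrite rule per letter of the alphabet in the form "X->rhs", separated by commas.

A->BB, B->DC, C->A, D->B

  step 3 ⇒ step 4: DCDCBABABABADCDC ⇒ B·A·B·A·DC·BB·DC·BB·DC·BB·DC·BB·B·A·B·A
    A ↦ BB
    B ↦ DC
    C ↦ A
    D ↦ B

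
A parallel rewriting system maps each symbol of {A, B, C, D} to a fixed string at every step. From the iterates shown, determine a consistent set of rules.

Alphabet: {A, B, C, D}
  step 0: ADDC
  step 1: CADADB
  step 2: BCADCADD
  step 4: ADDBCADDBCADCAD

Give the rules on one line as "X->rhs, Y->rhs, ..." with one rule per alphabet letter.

  step 1 ⇒ step 2: CADADB ⇒ B·C·AD·C·AD·D
    A ↦ C
    B ↦ D
    C ↦ B
    D ↦ AD

A->C, B->D, C->B, D->AD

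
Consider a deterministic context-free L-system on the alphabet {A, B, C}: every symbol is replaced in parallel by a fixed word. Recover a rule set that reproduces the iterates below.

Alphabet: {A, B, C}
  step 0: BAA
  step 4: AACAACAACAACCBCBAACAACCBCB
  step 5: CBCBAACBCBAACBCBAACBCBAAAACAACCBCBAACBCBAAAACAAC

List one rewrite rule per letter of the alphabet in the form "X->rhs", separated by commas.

A->CB, B->C, C->AA

  step 4 ⇒ step 5: AACAACAACAACCBCBAACAACCBCB ⇒ CB·CB·AA·CB·CB·AA·CB·CB·AA·CB·CB·AA·AA·C·AA·C·CB·CB·AA·CB·CB·AA·AA·C·AA·C
    A ↦ CB
    B ↦ C
    C ↦ AA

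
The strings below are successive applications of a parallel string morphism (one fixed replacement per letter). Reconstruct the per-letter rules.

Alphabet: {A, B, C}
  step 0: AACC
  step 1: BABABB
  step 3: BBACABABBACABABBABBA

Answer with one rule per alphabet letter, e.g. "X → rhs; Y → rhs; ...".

A->BA, B->CA, C->B

  step 0 ⇒ step 1: AACC ⇒ BA·BA·B·B
    A ↦ BA
    C ↦ B
    B ↦ CA  (constrained at step 1)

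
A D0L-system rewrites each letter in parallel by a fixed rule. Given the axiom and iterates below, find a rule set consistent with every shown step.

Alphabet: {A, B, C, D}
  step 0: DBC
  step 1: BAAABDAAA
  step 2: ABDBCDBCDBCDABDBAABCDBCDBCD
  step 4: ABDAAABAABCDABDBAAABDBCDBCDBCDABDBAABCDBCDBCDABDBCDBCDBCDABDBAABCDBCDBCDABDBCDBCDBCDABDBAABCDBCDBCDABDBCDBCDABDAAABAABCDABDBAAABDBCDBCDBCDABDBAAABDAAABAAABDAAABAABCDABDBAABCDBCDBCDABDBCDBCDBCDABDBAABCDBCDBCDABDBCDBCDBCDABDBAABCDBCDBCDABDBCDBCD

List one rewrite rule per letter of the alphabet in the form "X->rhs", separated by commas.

A->BCD, B->ABD, C->AAA, D->BAA

  step 1 ⇒ step 2: BAAABDAAA ⇒ ABD·BCD·BCD·BCD·ABD·BAA·BCD·BCD·BCD
    A ↦ BCD
    B ↦ ABD
    D ↦ BAA
  step 0 ⇒ step 1: DBC ⇒ BAA·ABD·AAA
    C ↦ AAA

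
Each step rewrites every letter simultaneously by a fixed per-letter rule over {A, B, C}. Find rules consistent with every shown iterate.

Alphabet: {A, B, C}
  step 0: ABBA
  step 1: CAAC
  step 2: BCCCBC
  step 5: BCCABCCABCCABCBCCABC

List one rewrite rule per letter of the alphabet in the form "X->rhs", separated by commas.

A->C, B->A, C->BC

  step 1 ⇒ step 2: CAAC ⇒ BC·C·C·BC
    A ↦ C
    C ↦ BC
  step 0 ⇒ step 1: ABBA ⇒ C·A·A·C
    B ↦ A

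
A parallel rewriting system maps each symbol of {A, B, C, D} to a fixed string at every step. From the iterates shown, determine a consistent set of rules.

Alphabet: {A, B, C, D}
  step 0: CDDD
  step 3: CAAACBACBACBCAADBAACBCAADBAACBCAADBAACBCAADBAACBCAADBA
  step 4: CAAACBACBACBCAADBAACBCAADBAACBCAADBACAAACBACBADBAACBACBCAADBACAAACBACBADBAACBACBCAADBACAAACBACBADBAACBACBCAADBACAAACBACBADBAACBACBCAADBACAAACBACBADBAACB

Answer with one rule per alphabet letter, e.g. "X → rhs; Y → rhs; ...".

A->ACB, B->DBA, C->CAA, D->A

  step 3 ⇒ step 4: CAAACBACBACBCAADBAACBCAADBAACBCAADBAACBCAADBAACBCAADBA ⇒ CAA·ACB·ACB·ACB·CAA·DBA·ACB·CAA·DBA·ACB·CAA·DBA·CAA·ACB·ACB·A·DBA·ACB·ACB·CAA·DBA·CAA·ACB·ACB·A·DBA·ACB·ACB·CAA·DBA·CAA·ACB·ACB·A·DBA·ACB·ACB·CAA·DBA·CAA·ACB·ACB·A·DBA·ACB·ACB·CAA·DBA·CAA·ACB·ACB·A·DBA·ACB
    A ↦ ACB
    B ↦ DBA
    C ↦ CAA
    D ↦ A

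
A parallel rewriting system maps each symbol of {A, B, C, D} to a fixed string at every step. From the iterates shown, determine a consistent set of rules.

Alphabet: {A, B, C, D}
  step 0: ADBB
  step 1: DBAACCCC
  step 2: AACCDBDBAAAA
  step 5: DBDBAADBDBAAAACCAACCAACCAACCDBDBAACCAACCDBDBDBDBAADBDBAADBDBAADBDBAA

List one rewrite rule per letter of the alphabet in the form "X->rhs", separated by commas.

A->DB, B->CC, C->A, D->AA

  step 1 ⇒ step 2: DBAACCCC ⇒ AA·CC·DB·DB·A·A·A·A
    A ↦ DB
    B ↦ CC
    C ↦ A
    D ↦ AA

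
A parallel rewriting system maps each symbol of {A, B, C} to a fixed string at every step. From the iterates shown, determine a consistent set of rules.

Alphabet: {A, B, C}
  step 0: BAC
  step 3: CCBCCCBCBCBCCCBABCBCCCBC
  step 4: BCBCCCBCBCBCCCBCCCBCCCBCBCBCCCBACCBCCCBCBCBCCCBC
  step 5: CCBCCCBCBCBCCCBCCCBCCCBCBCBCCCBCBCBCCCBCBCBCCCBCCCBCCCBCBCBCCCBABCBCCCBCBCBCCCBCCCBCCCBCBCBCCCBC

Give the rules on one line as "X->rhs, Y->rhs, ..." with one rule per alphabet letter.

  step 4 ⇒ step 5: BCBCCCBCBCBCCCBCCCBCCCBCBCBCCCBACCBCCCBCBCBCCCBC ⇒ CC·BC·CC·BC·BC·BC·CC·BC·CC·BC·CC·BC·BC·BC·CC·BC·BC·BC·CC·BC·BC·BC·CC·BC·CC·BC·CC·BC·BC·BC·CC·BA·BC·BC·CC·BC·BC·BC·CC·BC·CC·BC·CC·BC·BC·BC·CC·BC
    A ↦ BA
    B ↦ CC
    C ↦ BC

A->BA, B->CC, C->BC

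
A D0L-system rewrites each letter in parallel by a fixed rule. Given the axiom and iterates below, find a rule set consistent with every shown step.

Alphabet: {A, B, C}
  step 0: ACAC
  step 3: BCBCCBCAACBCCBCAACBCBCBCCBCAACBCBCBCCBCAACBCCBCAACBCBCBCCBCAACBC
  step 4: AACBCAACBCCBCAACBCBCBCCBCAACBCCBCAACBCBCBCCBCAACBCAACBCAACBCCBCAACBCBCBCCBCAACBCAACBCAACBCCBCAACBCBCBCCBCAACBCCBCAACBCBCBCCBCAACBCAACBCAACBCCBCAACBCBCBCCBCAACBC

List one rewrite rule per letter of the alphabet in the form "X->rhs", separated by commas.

  step 3 ⇒ step 4: BCBCCBCAACBCCBCAACBCBCBCCBCAACBCBCBCCBCAACBCCBCAACBCBCBCCBCAACBC ⇒ AA·CBC·AA·CBC·CBC·AA·CBC·BC·BC·CBC·AA·CBC·CBC·AA·CBC·BC·BC·CBC·AA·CBC·AA·CBC·AA·CBC·CBC·AA·CBC·BC·BC·CBC·AA·CBC·AA·CBC·AA·CBC·CBC·AA·CBC·BC·BC·CBC·AA·CBC·CBC·AA·CBC·BC·BC·CBC·AA·CBC·AA·CBC·AA·CBC·CBC·AA·CBC·BC·BC·CBC·AA·CBC
    A ↦ BC
    B ↦ AA
    C ↦ CBC

A->BC, B->AA, C->CBC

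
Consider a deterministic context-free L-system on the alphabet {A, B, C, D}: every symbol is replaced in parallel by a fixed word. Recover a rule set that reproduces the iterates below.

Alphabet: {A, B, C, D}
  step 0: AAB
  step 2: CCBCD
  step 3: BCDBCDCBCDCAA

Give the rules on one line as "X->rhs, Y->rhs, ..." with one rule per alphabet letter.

  step 2 ⇒ step 3: CCBCD ⇒ BCD·BCD·C·BCD·CAA
    B ↦ C
    C ↦ BCD
    D ↦ CAA
    A ↦ B  (constrained at step 0)

A->B, B->C, C->BCD, D->CAA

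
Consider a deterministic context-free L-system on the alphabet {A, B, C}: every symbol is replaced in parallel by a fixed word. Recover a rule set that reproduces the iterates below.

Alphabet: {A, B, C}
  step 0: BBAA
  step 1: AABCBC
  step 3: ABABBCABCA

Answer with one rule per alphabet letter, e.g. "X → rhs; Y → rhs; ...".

  step 0 ⇒ step 1: BBAA ⇒ A·A·BC·BC
    A ↦ BC
    B ↦ A
    C ↦ B  (constrained at step 1)

A->BC, B->A, C->B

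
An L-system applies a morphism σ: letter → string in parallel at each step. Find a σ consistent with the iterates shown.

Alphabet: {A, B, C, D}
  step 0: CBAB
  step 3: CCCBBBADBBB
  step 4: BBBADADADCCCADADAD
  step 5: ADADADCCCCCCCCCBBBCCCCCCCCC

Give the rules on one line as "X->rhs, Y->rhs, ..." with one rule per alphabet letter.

A->C, B->AD, C->B, D->CC

  step 4 ⇒ step 5: BBBADADADCCCADADAD ⇒ AD·AD·AD·C·CC·C·CC·C·CC·B·B·B·C·CC·C·CC·C·CC
    A ↦ C
    B ↦ AD
    C ↦ B
    D ↦ CC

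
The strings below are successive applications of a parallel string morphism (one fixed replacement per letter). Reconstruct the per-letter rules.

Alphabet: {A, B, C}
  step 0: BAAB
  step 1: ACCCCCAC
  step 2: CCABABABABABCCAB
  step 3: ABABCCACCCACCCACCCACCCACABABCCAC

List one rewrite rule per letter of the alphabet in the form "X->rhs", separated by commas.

A->CC, B->AC, C->AB

  step 2 ⇒ step 3: CCABABABABABCCAB ⇒ AB·AB·CC·AC·CC·AC·CC·AC·CC·AC·CC·AC·AB·AB·CC·AC
    A ↦ CC
    B ↦ AC
    C ↦ AB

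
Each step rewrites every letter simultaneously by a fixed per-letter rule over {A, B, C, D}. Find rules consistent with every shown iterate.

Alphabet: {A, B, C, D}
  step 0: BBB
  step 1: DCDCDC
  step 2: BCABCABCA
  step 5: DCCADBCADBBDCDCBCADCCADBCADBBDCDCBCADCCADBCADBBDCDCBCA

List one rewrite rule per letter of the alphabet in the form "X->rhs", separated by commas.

A->DB, B->DC, C->CA, D->B

  step 1 ⇒ step 2: DCDCDC ⇒ B·CA·B·CA·B·CA
    C ↦ CA
    D ↦ B
    A ↦ DB  (constrained at step 2)
  step 0 ⇒ step 1: BBB ⇒ DC·DC·DC
    B ↦ DC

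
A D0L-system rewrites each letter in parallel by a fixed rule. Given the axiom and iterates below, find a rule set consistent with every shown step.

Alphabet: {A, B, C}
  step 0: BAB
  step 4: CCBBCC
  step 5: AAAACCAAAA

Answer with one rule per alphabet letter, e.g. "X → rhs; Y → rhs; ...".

A->B, B->C, C->AA

  step 4 ⇒ step 5: CCBBCC ⇒ AA·AA·C·C·AA·AA
    B ↦ C
    C ↦ AA
    A ↦ B  (constrained at step 0)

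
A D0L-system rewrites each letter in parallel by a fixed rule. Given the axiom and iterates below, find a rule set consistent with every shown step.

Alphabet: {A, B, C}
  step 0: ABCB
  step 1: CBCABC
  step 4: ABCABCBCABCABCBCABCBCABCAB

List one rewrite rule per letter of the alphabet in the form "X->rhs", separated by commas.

  step 0 ⇒ step 1: ABCB ⇒ CB·C·AB·C
    A ↦ CB
    B ↦ C
    C ↦ AB

A->CB, B->C, C->AB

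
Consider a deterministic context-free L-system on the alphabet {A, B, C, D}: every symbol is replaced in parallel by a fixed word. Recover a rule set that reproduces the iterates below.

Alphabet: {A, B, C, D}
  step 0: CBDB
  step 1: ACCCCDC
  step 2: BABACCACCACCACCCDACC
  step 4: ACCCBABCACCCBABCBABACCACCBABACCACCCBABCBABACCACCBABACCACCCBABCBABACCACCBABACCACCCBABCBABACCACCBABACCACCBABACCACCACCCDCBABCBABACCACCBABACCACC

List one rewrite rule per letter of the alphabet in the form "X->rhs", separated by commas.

A->BAB, B->C, C->ACC, D->CD

  step 1 ⇒ step 2: ACCCCDC ⇒ BAB·ACC·ACC·ACC·ACC·CD·ACC
    A ↦ BAB
    C ↦ ACC
    D ↦ CD
  step 0 ⇒ step 1: CBDB ⇒ ACC·C·CD·C
    B ↦ C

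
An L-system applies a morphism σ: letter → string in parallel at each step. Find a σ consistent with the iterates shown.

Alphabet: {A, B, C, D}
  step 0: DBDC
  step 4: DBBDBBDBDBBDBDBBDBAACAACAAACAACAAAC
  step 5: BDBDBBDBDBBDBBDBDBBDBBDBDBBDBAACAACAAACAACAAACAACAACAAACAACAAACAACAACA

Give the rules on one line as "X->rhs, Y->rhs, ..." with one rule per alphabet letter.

  step 4 ⇒ step 5: DBBDBBDBDBBDBDBBDBAACAACAAACAACAAAC ⇒ B·DB·DB·B·DB·DB·B·DB·B·DB·DB·B·DB·B·DB·DB·B·DB·AAC·AAC·A·AAC·AAC·A·AAC·AAC·AAC·A·AAC·AAC·A·AAC·AAC·AAC·A
    A ↦ AAC
    B ↦ DB
    C ↦ A
    D ↦ B

A->AAC, B->DB, C->A, D->B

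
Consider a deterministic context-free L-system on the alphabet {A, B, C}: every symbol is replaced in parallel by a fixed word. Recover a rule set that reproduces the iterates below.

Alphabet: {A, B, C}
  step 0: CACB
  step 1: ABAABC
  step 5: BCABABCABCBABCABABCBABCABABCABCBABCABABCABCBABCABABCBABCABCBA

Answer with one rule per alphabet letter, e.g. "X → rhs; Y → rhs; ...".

A->BA, B->BC, C->A

  step 0 ⇒ step 1: CACB ⇒ A·BA·A·BC
    A ↦ BA
    B ↦ BC
    C ↦ A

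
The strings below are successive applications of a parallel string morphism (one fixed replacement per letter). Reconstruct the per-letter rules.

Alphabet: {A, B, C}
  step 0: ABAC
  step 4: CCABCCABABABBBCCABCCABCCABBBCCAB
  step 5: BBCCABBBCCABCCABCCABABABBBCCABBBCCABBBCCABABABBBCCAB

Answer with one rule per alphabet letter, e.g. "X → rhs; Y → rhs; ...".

  step 4 ⇒ step 5: CCABCCABABABBBCCABCCABCCABBBCCAB ⇒ B·B·CC·AB·B·B·CC·AB·CC·AB·CC·AB·AB·AB·B·B·CC·AB·B·B·CC·AB·B·B·CC·AB·AB·AB·B·B·CC·AB
    A ↦ CC
    B ↦ AB
    C ↦ B

A->CC, B->AB, C->B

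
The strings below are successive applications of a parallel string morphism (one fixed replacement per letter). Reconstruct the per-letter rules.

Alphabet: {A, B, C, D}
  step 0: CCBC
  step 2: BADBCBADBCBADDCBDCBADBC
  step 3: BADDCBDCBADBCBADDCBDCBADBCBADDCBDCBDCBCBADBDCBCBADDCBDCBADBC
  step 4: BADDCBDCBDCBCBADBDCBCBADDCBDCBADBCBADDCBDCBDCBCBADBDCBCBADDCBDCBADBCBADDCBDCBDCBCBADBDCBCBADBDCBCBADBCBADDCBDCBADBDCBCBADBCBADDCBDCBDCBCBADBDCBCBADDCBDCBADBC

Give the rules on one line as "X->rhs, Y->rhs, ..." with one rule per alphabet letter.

  step 3 ⇒ step 4: BADDCBDCBADBCBADDCBDCBADBCBADDCBDCBDCBCBADBDCBCBADDCBDCBADBC ⇒ BAD·DC·BDC·BDC·BC·BAD·BDC·BC·BAD·DC·BDC·BAD·BC·BAD·DC·BDC·BDC·BC·BAD·BDC·BC·BAD·DC·BDC·BAD·BC·BAD·DC·BDC·BDC·BC·BAD·BDC·BC·BAD·BDC·BC·BAD·BC·BAD·DC·BDC·BAD·BDC·BC·BAD·BC·BAD·DC·BDC·BDC·BC·BAD·BDC·BC·BAD·DC·BDC·BAD·BC
    A ↦ DC
    B ↦ BAD
    C ↦ BC
    D ↦ BDC

A->DC, B->BAD, C->BC, D->BDC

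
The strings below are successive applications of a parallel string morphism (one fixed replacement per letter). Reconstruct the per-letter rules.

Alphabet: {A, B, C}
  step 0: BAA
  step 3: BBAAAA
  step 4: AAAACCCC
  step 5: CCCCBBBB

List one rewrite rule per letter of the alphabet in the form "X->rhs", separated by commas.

A->C, B->AA, C->B

  step 4 ⇒ step 5: AAAACCCC ⇒ C·C·C·C·B·B·B·B
    A ↦ C
    C ↦ B
  step 3 ⇒ step 4: BBAAAA ⇒ AA·AA·C·C·C·C
    B ↦ AA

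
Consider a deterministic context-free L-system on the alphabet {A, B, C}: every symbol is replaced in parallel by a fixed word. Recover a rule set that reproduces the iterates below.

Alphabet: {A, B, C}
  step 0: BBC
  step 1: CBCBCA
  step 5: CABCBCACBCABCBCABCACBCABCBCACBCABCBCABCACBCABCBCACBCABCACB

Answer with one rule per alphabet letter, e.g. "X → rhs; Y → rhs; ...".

  step 0 ⇒ step 1: BBC ⇒ CB·CB·CA
    B ↦ CB
    C ↦ CA
    A ↦ B  (constrained at step 1)

A->B, B->CB, C->CA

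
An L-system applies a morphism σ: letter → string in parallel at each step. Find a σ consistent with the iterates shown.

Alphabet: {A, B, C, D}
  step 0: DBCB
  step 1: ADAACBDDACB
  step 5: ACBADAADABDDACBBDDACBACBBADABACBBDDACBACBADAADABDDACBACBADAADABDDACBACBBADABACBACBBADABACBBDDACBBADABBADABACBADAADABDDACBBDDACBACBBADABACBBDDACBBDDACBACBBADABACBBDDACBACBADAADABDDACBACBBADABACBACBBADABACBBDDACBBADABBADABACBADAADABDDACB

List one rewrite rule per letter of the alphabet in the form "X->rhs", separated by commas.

  step 0 ⇒ step 1: DBCB ⇒ ADA·ACB·DD·ACB
    B ↦ ACB
    C ↦ DD
    D ↦ ADA
    A ↦ B  (constrained at step 1)

A->B, B->ACB, C->DD, D->ADA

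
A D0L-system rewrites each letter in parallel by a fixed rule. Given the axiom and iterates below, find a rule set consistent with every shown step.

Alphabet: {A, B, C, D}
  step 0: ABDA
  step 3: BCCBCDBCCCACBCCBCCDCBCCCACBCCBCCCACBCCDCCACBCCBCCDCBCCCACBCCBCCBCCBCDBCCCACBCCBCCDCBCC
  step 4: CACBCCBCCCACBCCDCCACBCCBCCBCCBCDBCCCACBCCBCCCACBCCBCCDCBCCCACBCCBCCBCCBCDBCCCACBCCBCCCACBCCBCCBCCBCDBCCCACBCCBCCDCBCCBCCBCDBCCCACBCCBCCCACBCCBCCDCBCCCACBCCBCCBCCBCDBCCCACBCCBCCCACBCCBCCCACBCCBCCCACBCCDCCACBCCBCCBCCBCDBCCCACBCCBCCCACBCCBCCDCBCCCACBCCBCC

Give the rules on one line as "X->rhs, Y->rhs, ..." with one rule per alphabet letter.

  step 3 ⇒ step 4: BCCBCDBCCCACBCCBCCDCBCCCACBCCBCCCACBCCDCCACBCCBCCDCBCCCACBCCBCCBCCBCDBCCCACBCCBCCDCBCC ⇒ CAC·BCC·BCC·CAC·BCC·DC·CAC·BCC·BCC·BCC·BCD·BCC·CAC·BCC·BCC·CAC·BCC·BCC·DC·BCC·CAC·BCC·BCC·BCC·BCD·BCC·CAC·BCC·BCC·CAC·BCC·BCC·BCC·BCD·BCC·CAC·BCC·BCC·DC·BCC·BCC·BCD·BCC·CAC·BCC·BCC·CAC·BCC·BCC·DC·BCC·CAC·BCC·BCC·BCC·BCD·BCC·CAC·BCC·BCC·CAC·BCC·BCC·CAC·BCC·BCC·CAC·BCC·DC·CAC·BCC·BCC·BCC·BCD·BCC·CAC·BCC·BCC·CAC·BCC·BCC·DC·BCC·CAC·BCC·BCC
    A ↦ BCD
    B ↦ CAC
    C ↦ BCC
    D ↦ DC

A->BCD, B->CAC, C->BCC, D->DC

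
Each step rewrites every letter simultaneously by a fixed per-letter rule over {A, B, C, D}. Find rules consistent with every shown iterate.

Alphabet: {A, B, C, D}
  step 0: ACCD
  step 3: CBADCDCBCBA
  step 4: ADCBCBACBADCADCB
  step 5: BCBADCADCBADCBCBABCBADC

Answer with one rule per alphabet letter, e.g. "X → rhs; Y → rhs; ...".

  step 4 ⇒ step 5: ADCBCBACBADCADCB ⇒ B·CB·A·DC·A·DC·B·A·DC·B·CB·A·B·CB·A·DC
    A ↦ B
    B ↦ DC
    C ↦ A
    D ↦ CB

A->B, B->DC, C->A, D->CB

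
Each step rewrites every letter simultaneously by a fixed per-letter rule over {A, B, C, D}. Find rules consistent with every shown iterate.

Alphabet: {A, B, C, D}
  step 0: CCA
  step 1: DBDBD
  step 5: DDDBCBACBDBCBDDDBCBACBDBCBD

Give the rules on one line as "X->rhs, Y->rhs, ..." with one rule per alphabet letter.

A->D, B->CB, C->DB, D->A

  step 0 ⇒ step 1: CCA ⇒ DB·DB·D
    A ↦ D
    C ↦ DB
    B ↦ CB  (constrained at step 1)
    D ↦ A  (constrained at step 1)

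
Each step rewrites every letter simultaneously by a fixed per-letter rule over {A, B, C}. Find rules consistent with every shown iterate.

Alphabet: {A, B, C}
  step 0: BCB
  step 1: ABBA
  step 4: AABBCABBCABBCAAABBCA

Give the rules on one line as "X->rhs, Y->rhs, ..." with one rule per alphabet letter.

A->CA, B->A, C->BB

  step 0 ⇒ step 1: BCB ⇒ A·BB·A
    B ↦ A
    C ↦ BB
    A ↦ CA  (constrained at step 1)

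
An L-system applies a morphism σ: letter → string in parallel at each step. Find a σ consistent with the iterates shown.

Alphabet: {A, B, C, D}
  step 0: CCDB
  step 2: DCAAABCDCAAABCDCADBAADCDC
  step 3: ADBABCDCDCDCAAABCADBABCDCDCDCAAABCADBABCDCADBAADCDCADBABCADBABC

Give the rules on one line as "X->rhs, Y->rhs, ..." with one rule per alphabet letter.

  step 2 ⇒ step 3: DCAAABCDCAAABCDCADBAADCDC ⇒ ADB·ABC·DC·DC·DC·AA·ABC·ADB·ABC·DC·DC·DC·AA·ABC·ADB·ABC·DC·ADB·AA·DC·DC·ADB·ABC·ADB·ABC
    A ↦ DC
    B ↦ AA
    C ↦ ABC
    D ↦ ADB

A->DC, B->AA, C->ABC, D->ADB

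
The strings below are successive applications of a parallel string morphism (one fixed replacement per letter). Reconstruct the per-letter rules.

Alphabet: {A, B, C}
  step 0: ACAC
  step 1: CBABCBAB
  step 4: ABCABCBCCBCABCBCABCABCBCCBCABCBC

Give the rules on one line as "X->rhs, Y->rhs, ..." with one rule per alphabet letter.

  step 0 ⇒ step 1: ACAC ⇒ CB·AB·CB·AB
    A ↦ CB
    C ↦ AB
    B ↦ C  (constrained at step 1)

A->CB, B->C, C->AB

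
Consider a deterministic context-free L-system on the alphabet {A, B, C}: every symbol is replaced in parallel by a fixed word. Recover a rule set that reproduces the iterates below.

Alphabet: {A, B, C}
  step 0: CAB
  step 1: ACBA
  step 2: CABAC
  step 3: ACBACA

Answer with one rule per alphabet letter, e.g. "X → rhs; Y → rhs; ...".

  step 2 ⇒ step 3: CABAC ⇒ A·C·BA·C·A
    A ↦ C
    B ↦ BA
    C ↦ A

A->C, B->BA, C->A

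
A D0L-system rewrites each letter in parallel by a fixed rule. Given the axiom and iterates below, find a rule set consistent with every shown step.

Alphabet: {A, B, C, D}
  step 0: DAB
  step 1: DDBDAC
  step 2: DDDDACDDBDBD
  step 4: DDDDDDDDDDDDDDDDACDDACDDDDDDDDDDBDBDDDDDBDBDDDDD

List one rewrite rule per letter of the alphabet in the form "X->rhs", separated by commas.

A->BD, B->AC, C->BD, D->DD

  step 1 ⇒ step 2: DDBDAC ⇒ DD·DD·AC·DD·BD·BD
    A ↦ BD
    B ↦ AC
    C ↦ BD
    D ↦ DD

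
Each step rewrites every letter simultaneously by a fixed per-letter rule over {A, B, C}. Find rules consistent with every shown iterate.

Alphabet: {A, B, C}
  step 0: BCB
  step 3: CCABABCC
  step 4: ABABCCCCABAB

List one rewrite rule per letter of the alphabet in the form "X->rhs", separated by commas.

A->C, B->C, C->AB

  step 3 ⇒ step 4: CCABABCC ⇒ AB·AB·C·C·C·C·AB·AB
    A ↦ C
    B ↦ C
    C ↦ AB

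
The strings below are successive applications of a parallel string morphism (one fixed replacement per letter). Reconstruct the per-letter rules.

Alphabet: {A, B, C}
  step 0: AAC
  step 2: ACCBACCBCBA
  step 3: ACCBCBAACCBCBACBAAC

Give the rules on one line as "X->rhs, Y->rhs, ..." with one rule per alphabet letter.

  step 2 ⇒ step 3: ACCBACCBCBA ⇒ AC·CB·CB·A·AC·CB·CB·A·CB·A·AC
    A ↦ AC
    B ↦ A
    C ↦ CB

A->AC, B->A, C->CB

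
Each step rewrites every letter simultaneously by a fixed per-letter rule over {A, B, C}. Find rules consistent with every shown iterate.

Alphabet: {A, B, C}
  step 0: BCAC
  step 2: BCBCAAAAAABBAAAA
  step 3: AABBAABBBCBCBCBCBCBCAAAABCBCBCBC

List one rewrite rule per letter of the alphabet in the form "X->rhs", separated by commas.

A->BC, B->AA, C->BB

  step 2 ⇒ step 3: BCBCAAAAAABBAAAA ⇒ AA·BB·AA·BB·BC·BC·BC·BC·BC·BC·AA·AA·BC·BC·BC·BC
    A ↦ BC
    B ↦ AA
    C ↦ BB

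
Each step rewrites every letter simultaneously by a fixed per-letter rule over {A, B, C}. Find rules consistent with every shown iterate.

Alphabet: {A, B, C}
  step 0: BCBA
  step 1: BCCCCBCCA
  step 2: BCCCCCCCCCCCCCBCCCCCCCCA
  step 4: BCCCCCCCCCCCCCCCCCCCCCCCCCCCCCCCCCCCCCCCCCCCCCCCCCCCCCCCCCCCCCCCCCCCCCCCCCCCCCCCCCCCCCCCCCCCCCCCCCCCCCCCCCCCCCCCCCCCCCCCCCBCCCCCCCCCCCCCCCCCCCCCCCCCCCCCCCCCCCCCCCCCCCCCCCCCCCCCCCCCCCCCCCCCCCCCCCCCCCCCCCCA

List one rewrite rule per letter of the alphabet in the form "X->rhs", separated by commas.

A->CA, B->BC, C->CCC

  step 1 ⇒ step 2: BCCCCBCCA ⇒ BC·CCC·CCC·CCC·CCC·BC·CCC·CCC·CA
    A ↦ CA
    B ↦ BC
    C ↦ CCC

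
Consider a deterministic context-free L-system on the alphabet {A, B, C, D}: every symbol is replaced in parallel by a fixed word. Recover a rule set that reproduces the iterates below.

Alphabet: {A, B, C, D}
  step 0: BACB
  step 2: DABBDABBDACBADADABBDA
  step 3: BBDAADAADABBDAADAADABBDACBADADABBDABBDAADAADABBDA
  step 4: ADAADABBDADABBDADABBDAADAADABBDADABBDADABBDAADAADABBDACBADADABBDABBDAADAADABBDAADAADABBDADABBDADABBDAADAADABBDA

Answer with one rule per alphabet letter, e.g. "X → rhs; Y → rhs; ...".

  step 3 ⇒ step 4: BBDAADAADABBDAADAADABBDACBADADABBDABBDAADAADABBDA ⇒ ADA·ADA·BB·DA·DA·BB·DA·DA·BB·DA·ADA·ADA·BB·DA·DA·BB·DA·DA·BB·DA·ADA·ADA·BB·DA·CB·ADA·DA·BB·DA·BB·DA·ADA·ADA·BB·DA·ADA·ADA·BB·DA·DA·BB·DA·DA·BB·DA·ADA·ADA·BB·DA
    A ↦ DA
    B ↦ ADA
    C ↦ CB
    D ↦ BB

A->DA, B->ADA, C->CB, D->BB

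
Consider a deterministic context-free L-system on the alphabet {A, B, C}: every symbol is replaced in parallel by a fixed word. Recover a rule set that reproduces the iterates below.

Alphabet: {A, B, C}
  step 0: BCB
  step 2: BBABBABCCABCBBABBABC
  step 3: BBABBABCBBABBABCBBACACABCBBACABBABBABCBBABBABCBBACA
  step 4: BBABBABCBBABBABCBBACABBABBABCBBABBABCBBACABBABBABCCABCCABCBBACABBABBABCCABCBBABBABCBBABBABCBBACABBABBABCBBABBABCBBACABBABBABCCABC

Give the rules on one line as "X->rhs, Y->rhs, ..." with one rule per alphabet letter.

  step 3 ⇒ step 4: BBABBABCBBABBABCBBACACABCBBACABBABBABCBBABBABCBBACA ⇒ BBA·BBA·BC·BBA·BBA·BC·BBA·CA·BBA·BBA·BC·BBA·BBA·BC·BBA·CA·BBA·BBA·BC·CA·BC·CA·BC·BBA·CA·BBA·BBA·BC·CA·BC·BBA·BBA·BC·BBA·BBA·BC·BBA·CA·BBA·BBA·BC·BBA·BBA·BC·BBA·CA·BBA·BBA·BC·CA·BC
    A ↦ BC
    B ↦ BBA
    C ↦ CA

A->BC, B->BBA, C->CA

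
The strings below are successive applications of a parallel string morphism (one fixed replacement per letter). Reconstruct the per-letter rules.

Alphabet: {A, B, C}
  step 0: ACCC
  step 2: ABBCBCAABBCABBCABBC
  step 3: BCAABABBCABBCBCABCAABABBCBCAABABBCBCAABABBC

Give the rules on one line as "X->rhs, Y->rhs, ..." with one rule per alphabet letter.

A->BCA, B->AB, C->BC

  step 2 ⇒ step 3: ABBCBCAABBCABBCABBC ⇒ BCA·AB·AB·BC·AB·BC·BCA·BCA·AB·AB·BC·BCA·AB·AB·BC·BCA·AB·AB·BC
    A ↦ BCA
    B ↦ AB
    C ↦ BC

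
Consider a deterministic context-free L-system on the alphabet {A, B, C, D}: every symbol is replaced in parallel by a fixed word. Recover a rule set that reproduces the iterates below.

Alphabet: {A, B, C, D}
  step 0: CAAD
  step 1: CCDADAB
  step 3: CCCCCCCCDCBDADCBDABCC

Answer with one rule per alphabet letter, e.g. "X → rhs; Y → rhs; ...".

A->DA, B->DC, C->CC, D->B

  step 0 ⇒ step 1: CAAD ⇒ CC·DA·DA·B
    A ↦ DA
    C ↦ CC
    D ↦ B
    B ↦ DC  (constrained at step 1)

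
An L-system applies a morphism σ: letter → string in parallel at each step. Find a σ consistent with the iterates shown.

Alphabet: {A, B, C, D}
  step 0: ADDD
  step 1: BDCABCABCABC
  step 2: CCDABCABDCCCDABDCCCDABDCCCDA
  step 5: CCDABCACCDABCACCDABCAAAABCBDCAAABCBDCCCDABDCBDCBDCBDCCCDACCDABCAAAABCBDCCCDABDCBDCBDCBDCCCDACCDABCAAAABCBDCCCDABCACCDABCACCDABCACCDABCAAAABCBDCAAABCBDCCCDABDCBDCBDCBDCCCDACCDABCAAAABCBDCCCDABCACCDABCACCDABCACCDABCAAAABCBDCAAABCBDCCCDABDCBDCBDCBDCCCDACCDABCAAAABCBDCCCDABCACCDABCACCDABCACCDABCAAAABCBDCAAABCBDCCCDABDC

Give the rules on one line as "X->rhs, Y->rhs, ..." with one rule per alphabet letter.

A->BDC, B->CCD, C->A, D->ABC

  step 1 ⇒ step 2: BDCABCABCABC ⇒ CCD·ABC·A·BDC·CCD·A·BDC·CCD·A·BDC·CCD·A
    A ↦ BDC
    B ↦ CCD
    C ↦ A
    D ↦ ABC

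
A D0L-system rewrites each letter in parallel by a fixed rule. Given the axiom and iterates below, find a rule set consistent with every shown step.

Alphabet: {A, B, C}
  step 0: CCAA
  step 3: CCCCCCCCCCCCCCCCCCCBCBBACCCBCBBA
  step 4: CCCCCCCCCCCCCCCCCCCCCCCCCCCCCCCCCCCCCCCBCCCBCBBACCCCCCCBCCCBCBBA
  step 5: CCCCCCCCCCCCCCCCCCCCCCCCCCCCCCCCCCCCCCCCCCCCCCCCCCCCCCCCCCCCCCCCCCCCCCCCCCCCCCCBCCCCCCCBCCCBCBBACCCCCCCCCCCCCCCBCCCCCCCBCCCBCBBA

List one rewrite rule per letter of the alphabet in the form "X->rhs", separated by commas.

  step 4 ⇒ step 5: CCCCCCCCCCCCCCCCCCCCCCCCCCCCCCCCCCCCCCCBCCCBCBBACCCCCCCBCCCBCBBA ⇒ CC·CC·CC·CC·CC·CC·CC·CC·CC·CC·CC·CC·CC·CC·CC·CC·CC·CC·CC·CC·CC·CC·CC·CC·CC·CC·CC·CC·CC·CC·CC·CC·CC·CC·CC·CC·CC·CC·CC·CB·CC·CC·CC·CB·CC·CB·CB·BA·CC·CC·CC·CC·CC·CC·CC·CB·CC·CC·CC·CB·CC·CB·CB·BA
    A ↦ BA
    B ↦ CB
    C ↦ CC

A->BA, B->CB, C->CC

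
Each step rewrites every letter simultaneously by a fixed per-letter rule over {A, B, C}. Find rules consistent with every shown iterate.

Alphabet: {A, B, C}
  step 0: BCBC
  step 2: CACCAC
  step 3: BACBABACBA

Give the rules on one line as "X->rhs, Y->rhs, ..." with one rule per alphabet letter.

  step 2 ⇒ step 3: CACCAC ⇒ BA·C·BA·BA·C·BA
    A ↦ C
    C ↦ BA
    B ↦ A  (constrained at step 0)

A->C, B->A, C->BA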